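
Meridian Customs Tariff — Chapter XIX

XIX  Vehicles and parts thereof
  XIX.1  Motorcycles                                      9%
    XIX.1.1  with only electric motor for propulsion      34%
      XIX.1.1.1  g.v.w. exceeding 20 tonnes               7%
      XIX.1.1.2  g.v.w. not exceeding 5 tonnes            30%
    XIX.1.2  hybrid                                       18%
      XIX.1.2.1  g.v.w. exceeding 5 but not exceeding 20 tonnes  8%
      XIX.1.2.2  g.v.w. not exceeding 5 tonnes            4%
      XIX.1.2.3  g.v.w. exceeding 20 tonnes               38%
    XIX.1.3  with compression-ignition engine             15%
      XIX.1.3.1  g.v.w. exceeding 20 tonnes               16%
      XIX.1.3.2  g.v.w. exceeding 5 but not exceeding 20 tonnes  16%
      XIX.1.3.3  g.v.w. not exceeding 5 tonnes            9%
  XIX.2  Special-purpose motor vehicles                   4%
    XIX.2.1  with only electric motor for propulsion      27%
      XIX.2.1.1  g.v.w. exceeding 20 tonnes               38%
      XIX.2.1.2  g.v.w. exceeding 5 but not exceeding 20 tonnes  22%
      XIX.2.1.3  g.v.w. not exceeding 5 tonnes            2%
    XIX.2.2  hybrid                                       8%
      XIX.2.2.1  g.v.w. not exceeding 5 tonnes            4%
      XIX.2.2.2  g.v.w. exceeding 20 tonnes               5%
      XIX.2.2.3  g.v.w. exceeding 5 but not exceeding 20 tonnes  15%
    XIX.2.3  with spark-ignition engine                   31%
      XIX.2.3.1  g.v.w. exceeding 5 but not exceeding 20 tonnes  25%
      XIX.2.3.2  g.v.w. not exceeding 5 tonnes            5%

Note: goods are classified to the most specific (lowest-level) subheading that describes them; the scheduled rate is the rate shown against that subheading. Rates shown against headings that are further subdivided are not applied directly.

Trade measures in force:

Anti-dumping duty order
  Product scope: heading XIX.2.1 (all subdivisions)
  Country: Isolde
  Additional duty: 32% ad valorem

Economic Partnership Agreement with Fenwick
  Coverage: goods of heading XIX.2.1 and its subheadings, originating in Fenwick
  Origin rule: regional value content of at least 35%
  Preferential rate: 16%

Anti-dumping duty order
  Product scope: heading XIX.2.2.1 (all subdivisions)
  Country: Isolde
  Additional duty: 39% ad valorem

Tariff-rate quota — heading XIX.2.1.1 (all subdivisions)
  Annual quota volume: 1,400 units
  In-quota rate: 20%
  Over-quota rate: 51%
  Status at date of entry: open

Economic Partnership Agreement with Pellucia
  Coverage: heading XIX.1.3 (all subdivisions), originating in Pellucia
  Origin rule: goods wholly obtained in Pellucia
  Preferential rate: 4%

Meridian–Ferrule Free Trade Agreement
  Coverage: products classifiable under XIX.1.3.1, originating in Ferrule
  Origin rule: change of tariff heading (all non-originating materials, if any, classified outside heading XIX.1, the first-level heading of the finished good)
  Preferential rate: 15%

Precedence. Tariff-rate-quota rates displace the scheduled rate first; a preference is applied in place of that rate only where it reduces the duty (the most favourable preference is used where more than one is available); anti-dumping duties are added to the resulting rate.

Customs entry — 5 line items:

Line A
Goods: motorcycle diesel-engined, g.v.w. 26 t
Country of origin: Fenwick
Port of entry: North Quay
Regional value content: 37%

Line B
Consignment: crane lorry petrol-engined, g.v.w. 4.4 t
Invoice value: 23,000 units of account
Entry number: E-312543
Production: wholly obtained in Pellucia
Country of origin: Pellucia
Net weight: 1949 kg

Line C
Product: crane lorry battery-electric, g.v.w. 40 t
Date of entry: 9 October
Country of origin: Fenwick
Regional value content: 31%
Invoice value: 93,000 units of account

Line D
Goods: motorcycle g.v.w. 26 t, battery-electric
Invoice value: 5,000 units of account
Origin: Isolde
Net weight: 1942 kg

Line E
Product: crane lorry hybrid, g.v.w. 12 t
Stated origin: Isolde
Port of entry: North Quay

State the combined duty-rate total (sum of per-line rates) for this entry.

63%

Line A: motorcycle → XIX.1; diesel-engined → XIX.1.3; g.v.w. 26 t → XIX.1.3.1. Scheduled 16%. Fenwick agreement on XIX.2.1: XIX.1.3.1 not covered. → 16%.
Line B: crane lorry → XIX.2; petrol-engined → XIX.2.3; g.v.w. 4.4 t → XIX.2.3.2. Scheduled 5%. Pellucia agreement on XIX.1.3: XIX.2.3.2 not covered. → 5%.
Line C: crane lorry → XIX.2; battery-electric → XIX.2.1; g.v.w. 40 t → XIX.2.1.1. Scheduled 38%. quota on XIX.2.1.1 open → in-quota 20%; Fenwick agreement on XIX.2.1: RVC < 35%. → 20%.
Line D: motorcycle → XIX.1; battery-electric → XIX.1.1; g.v.w. 26 t → XIX.1.1.1. Scheduled 7%. No special measure applies. → 7%.
Line E: crane lorry → XIX.2; hybrid → XIX.2.2; g.v.w. 12 t → XIX.2.2.3. Scheduled 15%. No special measure applies. → 15%.
Sum: 16% + 5% + 20% + 7% + 15% = 63%.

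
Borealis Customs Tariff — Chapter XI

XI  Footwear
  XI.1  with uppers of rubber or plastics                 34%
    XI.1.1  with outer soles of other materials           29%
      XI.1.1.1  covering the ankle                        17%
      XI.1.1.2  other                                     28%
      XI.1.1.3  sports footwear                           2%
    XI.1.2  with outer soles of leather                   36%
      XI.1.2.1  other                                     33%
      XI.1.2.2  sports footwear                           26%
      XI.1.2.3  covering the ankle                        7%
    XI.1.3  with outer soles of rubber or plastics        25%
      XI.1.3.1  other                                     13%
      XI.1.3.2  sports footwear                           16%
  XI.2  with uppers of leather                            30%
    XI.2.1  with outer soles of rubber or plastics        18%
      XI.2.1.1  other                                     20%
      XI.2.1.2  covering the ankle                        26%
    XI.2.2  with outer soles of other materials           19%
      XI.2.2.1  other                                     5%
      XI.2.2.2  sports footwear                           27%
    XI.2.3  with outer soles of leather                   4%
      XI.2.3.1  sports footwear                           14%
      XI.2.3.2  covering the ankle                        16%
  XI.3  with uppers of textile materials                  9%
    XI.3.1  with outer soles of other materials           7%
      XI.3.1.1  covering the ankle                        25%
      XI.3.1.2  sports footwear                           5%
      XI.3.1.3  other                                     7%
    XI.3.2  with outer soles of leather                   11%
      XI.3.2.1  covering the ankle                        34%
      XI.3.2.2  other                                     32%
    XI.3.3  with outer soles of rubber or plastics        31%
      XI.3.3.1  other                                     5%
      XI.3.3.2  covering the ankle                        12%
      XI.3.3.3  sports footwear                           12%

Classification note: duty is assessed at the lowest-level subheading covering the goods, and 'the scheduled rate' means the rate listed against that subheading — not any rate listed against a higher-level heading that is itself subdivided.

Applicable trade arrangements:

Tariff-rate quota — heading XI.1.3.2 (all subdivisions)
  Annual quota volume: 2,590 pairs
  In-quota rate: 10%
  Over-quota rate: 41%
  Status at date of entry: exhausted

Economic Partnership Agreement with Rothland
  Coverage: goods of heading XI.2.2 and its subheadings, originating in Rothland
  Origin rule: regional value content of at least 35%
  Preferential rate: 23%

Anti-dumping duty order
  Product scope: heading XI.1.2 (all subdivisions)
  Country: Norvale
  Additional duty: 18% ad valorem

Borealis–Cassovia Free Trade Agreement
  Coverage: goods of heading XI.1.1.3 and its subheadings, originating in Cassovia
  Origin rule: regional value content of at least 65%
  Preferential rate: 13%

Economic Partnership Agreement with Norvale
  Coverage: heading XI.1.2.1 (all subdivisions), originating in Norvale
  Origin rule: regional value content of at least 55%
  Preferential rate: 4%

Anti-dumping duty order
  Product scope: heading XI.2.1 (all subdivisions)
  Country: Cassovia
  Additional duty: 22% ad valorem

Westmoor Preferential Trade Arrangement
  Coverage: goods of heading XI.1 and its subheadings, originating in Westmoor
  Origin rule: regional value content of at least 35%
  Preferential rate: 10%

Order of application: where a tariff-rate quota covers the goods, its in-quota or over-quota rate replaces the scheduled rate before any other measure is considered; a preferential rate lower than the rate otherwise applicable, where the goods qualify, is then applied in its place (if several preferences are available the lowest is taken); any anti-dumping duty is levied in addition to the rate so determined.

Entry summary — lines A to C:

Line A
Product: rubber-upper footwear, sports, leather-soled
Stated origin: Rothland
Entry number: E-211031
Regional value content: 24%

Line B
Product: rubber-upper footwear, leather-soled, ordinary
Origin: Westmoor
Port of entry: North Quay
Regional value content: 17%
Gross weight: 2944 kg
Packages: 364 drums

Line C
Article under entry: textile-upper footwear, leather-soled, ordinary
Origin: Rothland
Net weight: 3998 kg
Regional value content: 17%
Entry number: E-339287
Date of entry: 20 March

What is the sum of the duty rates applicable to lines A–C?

91%

Line A: rubber-upper → XI.1; leather-soled → XI.1.2; sports → XI.1.2.2. Scheduled 26%. Rothland agreement on XI.2.2: XI.1.2.2 not covered. → 26%.
Line B: rubber-upper → XI.1; leather-soled → XI.1.2; ordinary → XI.1.2.1. Scheduled 33%. Westmoor agreement on XI.1: RVC < 35%. → 33%.
Line C: textile-upper → XI.3; leather-soled → XI.3.2; ordinary → XI.3.2.2. Scheduled 32%. Rothland agreement on XI.2.2: XI.3.2.2 not covered. → 32%.
Sum: 26% + 33% + 32% = 91%.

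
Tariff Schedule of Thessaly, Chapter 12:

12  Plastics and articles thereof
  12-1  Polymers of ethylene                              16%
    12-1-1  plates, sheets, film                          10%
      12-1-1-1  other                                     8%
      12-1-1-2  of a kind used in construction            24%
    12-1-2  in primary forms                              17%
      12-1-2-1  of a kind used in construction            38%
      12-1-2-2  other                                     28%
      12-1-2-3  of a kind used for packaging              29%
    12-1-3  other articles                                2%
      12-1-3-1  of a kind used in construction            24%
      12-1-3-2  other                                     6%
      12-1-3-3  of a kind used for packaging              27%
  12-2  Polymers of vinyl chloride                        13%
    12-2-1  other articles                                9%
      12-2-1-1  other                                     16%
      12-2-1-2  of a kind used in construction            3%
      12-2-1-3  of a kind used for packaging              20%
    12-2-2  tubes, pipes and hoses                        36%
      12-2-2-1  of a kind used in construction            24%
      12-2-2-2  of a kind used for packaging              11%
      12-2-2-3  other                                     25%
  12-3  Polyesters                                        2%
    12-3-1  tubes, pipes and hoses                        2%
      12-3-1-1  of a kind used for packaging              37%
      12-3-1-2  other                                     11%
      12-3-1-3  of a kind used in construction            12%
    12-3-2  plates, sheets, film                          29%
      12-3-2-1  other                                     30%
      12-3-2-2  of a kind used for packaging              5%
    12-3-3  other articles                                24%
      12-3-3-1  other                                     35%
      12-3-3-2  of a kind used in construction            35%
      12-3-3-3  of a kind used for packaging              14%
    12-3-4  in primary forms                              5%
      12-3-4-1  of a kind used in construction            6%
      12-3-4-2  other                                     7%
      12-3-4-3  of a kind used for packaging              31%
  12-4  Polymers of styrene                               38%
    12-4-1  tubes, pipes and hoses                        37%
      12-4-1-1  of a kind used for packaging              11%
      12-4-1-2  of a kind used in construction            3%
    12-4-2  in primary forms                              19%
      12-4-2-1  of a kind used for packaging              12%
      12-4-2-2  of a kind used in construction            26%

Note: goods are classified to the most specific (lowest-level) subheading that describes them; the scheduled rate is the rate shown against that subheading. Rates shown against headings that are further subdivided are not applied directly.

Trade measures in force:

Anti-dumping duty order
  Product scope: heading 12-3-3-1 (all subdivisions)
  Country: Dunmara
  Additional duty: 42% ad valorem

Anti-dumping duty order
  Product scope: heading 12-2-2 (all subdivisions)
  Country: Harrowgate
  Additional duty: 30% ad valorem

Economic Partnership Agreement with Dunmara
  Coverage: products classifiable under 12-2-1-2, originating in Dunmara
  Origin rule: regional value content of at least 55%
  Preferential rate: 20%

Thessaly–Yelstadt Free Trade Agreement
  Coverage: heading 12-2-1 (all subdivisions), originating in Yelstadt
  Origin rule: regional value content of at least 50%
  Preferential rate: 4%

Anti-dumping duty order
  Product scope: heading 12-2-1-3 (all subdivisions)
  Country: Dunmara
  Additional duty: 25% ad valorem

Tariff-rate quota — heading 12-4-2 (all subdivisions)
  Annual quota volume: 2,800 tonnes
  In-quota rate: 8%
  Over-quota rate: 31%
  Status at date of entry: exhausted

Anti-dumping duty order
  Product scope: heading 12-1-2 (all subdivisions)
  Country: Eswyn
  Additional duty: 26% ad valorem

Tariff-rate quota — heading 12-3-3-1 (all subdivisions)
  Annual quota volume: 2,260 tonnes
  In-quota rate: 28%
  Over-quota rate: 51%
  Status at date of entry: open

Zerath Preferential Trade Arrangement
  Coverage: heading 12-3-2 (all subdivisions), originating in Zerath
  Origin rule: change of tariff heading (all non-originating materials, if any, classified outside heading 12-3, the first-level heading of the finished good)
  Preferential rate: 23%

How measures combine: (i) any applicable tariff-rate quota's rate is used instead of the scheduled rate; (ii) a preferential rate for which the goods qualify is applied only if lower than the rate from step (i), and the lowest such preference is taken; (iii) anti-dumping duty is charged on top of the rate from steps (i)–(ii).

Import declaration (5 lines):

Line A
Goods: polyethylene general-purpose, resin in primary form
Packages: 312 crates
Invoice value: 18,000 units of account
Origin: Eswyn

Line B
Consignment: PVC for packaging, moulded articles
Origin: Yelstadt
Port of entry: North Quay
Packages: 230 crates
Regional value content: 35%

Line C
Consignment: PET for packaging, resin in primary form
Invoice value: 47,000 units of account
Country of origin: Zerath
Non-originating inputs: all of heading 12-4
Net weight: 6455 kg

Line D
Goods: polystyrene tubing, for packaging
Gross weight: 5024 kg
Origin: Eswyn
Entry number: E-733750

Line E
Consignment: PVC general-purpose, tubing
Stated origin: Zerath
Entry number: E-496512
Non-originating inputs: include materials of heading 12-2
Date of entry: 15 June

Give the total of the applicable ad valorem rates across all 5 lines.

Line A: polyethylene → 12-1; resin in primary form → 12-1-2; general-purpose → 12-1-2-2. Scheduled 28%. anti-dumping (Eswyn, 12-1-2): +26%; total 28% + 26% = 54%. → 54%.
Line B: PVC → 12-2; moulded articles → 12-2-1; for packaging → 12-2-1-3. Scheduled 20%. Yelstadt agreement on 12-2-1: RVC < 50%. → 20%.
Line C: PET → 12-3; resin in primary form → 12-3-4; for packaging → 12-3-4-3. Scheduled 31%. Zerath agreement on 12-3-2: 12-3-4-3 not covered. → 31%.
Line D: polystyrene → 12-4; tubing → 12-4-1; for packaging → 12-4-1-1. Scheduled 11%. No special measure applies. → 11%.
Line E: PVC → 12-2; tubing → 12-2-2; general-purpose → 12-2-2-3. Scheduled 25%. Zerath agreement on 12-3-2: 12-2-2-3 not covered. → 25%.
Sum: 54% + 20% + 31% + 11% + 25% = 141%.

141%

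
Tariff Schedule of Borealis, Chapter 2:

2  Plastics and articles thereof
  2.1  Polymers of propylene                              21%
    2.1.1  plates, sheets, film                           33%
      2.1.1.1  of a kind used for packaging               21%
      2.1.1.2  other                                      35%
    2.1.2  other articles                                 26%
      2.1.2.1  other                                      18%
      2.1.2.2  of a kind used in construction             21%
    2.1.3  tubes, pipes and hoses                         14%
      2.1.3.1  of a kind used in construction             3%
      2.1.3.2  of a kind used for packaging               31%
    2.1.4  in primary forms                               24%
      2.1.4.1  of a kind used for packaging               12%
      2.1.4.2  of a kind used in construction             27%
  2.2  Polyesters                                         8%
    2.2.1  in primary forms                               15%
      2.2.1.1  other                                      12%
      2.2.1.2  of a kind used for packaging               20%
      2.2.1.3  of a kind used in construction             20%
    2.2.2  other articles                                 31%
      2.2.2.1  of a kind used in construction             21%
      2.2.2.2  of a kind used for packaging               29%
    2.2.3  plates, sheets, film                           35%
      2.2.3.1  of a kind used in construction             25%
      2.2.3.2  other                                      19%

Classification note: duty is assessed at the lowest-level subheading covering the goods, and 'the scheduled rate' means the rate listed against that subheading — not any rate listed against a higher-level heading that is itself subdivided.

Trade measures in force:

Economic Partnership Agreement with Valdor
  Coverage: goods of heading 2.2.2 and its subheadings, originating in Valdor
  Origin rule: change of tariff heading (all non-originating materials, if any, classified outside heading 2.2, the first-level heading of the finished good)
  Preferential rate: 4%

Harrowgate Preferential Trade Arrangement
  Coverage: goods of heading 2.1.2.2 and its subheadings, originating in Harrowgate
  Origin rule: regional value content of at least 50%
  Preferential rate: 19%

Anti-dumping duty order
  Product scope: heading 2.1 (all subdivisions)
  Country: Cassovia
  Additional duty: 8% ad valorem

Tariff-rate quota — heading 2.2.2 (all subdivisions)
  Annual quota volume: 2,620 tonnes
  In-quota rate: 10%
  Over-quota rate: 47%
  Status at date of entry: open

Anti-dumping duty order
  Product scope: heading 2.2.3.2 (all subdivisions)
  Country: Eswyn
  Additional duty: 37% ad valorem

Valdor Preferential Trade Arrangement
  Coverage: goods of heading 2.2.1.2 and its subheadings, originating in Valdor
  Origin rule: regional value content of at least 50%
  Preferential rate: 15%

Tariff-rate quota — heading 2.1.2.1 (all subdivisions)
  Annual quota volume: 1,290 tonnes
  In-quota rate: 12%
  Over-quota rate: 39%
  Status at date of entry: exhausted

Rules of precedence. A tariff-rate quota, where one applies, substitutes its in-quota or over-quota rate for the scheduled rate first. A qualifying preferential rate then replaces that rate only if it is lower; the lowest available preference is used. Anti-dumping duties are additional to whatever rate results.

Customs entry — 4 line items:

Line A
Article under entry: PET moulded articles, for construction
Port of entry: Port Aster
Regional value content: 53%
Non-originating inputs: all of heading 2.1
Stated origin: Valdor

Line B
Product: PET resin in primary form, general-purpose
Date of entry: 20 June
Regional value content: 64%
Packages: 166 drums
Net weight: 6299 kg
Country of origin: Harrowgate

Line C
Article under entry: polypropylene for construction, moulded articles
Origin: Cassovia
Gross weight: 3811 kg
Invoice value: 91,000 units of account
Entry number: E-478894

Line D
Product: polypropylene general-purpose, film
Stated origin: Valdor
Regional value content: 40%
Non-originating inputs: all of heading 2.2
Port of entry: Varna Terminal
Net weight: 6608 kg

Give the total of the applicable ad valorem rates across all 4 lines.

80%

Line A: PET → 2.2; moulded articles → 2.2.2; for construction → 2.2.2.1. Scheduled 21%. quota on 2.2.2 open → in-quota 10%; Valdor agreement on 2.2.2: CTH met → 4% available; Valdor agreement on 2.2.1.2: 2.2.2.1 not covered; preferential 4%. → 4%.
Line B: PET → 2.2; resin in primary form → 2.2.1; general-purpose → 2.2.1.1. Scheduled 12%. Harrowgate agreement on 2.1.2.2: 2.2.1.1 not covered. → 12%.
Line C: polypropylene → 2.1; moulded articles → 2.1.2; for construction → 2.1.2.2. Scheduled 21%. anti-dumping (Cassovia, 2.1): +8%; total 21% + 8% = 29%. → 29%.
Line D: polypropylene → 2.1; film → 2.1.1; general-purpose → 2.1.1.2. Scheduled 35%. Valdor agreement on 2.2.2: 2.1.1.2 not covered; Valdor agreement on 2.2.1.2: 2.1.1.2 not covered. → 35%.
Sum: 4% + 12% + 29% + 35% = 80%.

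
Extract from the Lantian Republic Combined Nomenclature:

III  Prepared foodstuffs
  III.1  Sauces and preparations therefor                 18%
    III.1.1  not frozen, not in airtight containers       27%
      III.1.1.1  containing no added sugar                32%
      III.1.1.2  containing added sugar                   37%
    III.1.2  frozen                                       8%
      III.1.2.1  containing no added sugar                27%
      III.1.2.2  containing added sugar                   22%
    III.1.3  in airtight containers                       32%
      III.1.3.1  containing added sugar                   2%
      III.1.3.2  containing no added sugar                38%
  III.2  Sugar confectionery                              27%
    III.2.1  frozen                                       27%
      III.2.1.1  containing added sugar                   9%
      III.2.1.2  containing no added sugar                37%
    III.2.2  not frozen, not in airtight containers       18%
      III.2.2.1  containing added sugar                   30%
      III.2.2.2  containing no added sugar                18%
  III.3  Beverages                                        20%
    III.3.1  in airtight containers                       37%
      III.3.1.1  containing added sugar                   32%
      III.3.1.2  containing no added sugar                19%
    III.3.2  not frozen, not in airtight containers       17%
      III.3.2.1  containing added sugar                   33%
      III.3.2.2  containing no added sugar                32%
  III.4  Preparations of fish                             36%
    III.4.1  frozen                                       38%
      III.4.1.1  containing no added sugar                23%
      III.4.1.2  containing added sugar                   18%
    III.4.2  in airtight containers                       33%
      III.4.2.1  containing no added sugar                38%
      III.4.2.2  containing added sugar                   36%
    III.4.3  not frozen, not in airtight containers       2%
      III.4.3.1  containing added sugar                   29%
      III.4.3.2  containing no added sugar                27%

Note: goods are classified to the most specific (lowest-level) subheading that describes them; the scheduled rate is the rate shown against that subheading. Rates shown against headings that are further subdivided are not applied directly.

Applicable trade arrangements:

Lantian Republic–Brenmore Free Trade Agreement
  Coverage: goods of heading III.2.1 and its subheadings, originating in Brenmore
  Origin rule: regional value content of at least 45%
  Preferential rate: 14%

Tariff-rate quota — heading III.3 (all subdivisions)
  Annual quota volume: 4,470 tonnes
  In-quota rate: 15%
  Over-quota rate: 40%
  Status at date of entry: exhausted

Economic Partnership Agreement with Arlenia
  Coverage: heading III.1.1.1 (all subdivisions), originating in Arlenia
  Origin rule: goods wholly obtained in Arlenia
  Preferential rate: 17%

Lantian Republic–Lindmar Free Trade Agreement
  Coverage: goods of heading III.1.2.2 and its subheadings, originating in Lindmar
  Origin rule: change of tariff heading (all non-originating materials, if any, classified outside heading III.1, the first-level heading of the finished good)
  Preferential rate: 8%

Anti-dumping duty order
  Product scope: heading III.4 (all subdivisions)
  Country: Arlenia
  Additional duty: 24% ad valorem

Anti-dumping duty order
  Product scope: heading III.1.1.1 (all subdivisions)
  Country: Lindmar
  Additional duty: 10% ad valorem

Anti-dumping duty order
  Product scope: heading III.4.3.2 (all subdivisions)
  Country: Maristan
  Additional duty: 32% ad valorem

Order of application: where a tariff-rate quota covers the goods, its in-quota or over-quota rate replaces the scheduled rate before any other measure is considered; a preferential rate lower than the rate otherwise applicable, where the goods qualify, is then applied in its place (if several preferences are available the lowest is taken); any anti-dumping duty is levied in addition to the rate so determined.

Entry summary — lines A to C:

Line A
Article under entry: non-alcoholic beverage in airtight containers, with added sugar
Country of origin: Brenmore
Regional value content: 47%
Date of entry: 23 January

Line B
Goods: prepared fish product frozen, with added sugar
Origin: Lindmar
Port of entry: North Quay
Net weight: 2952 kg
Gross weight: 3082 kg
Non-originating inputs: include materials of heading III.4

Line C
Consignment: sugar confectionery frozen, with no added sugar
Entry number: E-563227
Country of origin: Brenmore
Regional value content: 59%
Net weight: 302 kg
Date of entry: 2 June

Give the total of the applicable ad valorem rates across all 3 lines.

72%

Line A: non-alcoholic beverage → III.3; in airtight containers → III.3.1; with added sugar → III.3.1.1. Scheduled 32%. quota on III.3 exhausted → over-quota 40%; Brenmore agreement on III.2.1: III.3.1.1 not covered. → 40%.
Line B: prepared fish product → III.4; frozen → III.4.1; with added sugar → III.4.1.2. Scheduled 18%. Lindmar agreement on III.1.2.2: III.4.1.2 not covered. → 18%.
Line C: sugar confectionery → III.2; frozen → III.2.1; with no added sugar → III.2.1.2. Scheduled 37%. Brenmore agreement on III.2.1: RVC ≥ 45% → 14% available; preferential 14%. → 14%.
Sum: 40% + 18% + 14% = 72%.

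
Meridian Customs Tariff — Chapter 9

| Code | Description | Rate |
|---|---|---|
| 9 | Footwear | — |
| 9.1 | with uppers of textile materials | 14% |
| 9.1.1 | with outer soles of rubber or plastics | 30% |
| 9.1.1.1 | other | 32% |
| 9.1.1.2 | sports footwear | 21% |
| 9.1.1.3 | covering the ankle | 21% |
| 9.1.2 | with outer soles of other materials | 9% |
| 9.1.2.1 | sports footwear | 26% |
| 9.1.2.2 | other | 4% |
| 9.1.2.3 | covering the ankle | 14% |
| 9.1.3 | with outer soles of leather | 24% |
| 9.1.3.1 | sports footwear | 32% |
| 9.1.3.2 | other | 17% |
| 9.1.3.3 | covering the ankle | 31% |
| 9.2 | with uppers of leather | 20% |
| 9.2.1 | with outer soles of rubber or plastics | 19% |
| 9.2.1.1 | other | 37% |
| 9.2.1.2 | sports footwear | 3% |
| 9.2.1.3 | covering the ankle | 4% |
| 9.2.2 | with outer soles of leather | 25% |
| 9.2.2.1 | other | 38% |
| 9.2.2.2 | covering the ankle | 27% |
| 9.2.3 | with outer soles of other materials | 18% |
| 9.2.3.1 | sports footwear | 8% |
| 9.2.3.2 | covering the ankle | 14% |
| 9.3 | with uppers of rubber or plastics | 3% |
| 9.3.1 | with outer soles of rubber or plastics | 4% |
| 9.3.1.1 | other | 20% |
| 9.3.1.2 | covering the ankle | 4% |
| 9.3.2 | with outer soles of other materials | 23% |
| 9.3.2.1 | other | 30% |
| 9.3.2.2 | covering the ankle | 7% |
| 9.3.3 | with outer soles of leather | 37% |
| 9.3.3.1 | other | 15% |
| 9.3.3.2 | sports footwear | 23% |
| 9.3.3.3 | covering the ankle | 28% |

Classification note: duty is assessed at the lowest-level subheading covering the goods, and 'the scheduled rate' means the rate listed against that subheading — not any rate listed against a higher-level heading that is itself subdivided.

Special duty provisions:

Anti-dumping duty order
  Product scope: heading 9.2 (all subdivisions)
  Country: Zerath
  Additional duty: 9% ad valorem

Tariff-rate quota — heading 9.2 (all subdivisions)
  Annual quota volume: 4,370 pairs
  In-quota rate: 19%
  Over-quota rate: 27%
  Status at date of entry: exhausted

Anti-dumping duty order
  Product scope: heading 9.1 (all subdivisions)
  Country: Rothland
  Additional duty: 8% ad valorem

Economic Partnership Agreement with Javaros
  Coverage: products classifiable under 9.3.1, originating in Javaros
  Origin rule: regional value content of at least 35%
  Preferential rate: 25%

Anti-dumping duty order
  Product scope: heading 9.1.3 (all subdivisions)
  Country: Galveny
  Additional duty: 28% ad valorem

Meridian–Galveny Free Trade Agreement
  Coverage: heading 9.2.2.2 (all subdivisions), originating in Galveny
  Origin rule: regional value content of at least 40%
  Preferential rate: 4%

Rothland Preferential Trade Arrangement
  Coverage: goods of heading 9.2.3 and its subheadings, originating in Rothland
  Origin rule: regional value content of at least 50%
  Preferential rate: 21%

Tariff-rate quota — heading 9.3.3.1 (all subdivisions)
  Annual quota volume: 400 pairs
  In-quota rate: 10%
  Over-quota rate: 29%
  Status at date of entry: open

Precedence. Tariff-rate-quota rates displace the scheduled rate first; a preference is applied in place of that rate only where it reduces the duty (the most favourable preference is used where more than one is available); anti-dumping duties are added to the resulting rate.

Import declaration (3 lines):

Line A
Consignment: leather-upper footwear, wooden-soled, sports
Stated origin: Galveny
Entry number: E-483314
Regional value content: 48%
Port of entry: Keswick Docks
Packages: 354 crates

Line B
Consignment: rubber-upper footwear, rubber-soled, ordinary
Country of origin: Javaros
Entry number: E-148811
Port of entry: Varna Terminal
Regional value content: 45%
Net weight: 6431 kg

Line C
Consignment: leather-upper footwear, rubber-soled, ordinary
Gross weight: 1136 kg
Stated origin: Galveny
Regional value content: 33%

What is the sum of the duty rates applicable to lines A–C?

74%

Line A: leather-upper → 9.2; wooden-soled → 9.2.3; sports → 9.2.3.1. Scheduled 8%. quota on 9.2 exhausted → over-quota 27%; Galveny agreement on 9.2.2.2: 9.2.3.1 not covered. → 27%.
Line B: rubber-upper → 9.3; rubber-soled → 9.3.1; ordinary → 9.3.1.1. Scheduled 20%. Javaros agreement on 9.3.1: RVC ≥ 35% → 25% available; preference 25% not lower than 20% → no reduction. → 20%.
Line C: leather-upper → 9.2; rubber-soled → 9.2.1; ordinary → 9.2.1.1. Scheduled 37%. quota on 9.2 exhausted → over-quota 27%; Galveny agreement on 9.2.2.2: 9.2.1.1 not covered. → 27%.
Sum: 27% + 20% + 27% = 74%.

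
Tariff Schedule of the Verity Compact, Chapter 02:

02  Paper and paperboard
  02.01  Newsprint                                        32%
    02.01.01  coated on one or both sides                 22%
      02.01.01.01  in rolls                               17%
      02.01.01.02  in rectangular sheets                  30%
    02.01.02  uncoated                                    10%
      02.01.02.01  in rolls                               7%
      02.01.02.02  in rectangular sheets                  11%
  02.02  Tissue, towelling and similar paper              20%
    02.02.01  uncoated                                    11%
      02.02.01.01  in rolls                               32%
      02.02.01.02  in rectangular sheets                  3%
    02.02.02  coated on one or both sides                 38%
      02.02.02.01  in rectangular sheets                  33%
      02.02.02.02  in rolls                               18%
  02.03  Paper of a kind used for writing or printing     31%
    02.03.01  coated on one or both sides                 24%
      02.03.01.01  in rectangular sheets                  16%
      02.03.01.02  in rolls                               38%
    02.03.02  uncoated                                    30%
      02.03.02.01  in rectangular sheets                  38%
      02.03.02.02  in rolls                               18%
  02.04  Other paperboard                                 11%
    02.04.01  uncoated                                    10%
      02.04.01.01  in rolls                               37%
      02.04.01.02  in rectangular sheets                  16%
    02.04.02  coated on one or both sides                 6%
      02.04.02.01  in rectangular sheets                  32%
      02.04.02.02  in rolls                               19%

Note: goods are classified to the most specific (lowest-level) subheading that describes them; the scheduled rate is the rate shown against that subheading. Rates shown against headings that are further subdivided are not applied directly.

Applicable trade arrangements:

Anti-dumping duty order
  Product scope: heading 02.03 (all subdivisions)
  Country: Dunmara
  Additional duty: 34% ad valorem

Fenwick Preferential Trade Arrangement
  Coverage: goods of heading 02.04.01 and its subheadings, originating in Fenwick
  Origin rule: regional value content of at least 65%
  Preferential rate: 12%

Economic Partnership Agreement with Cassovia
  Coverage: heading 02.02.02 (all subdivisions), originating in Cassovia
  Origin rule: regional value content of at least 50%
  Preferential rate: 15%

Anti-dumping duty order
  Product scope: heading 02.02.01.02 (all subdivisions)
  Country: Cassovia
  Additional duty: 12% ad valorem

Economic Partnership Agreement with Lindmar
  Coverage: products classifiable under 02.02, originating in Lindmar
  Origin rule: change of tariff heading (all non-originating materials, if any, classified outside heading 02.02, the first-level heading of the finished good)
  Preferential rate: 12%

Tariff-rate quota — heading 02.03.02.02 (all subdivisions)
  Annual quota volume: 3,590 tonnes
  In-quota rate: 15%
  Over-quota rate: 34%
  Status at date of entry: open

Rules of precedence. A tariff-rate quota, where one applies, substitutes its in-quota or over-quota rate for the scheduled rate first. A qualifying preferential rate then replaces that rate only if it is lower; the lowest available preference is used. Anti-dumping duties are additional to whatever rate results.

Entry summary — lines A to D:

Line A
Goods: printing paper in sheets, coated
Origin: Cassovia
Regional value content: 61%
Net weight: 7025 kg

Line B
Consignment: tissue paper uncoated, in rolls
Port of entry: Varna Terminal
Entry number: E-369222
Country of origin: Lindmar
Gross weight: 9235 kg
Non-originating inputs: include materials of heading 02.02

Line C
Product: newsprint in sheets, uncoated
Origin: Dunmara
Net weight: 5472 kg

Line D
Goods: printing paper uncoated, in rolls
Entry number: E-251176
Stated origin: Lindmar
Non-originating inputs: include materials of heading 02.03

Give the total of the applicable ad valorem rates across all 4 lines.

74%

Line A: printing paper → 02.03; coated → 02.03.01; in sheets → 02.03.01.01. Scheduled 16%. Cassovia agreement on 02.02.02: 02.03.01.01 not covered. → 16%.
Line B: tissue paper → 02.02; uncoated → 02.02.01; in rolls → 02.02.01.01. Scheduled 32%. Lindmar agreement on 02.02: CTH not met. → 32%.
Line C: newsprint → 02.01; uncoated → 02.01.02; in sheets → 02.01.02.02. Scheduled 11%. No special measure applies. → 11%.
Line D: printing paper → 02.03; uncoated → 02.03.02; in rolls → 02.03.02.02. Scheduled 18%. quota on 02.03.02.02 open → in-quota 15%; Lindmar agreement on 02.02: 02.03.02.02 not covered. → 15%.
Sum: 16% + 32% + 11% + 15% = 74%.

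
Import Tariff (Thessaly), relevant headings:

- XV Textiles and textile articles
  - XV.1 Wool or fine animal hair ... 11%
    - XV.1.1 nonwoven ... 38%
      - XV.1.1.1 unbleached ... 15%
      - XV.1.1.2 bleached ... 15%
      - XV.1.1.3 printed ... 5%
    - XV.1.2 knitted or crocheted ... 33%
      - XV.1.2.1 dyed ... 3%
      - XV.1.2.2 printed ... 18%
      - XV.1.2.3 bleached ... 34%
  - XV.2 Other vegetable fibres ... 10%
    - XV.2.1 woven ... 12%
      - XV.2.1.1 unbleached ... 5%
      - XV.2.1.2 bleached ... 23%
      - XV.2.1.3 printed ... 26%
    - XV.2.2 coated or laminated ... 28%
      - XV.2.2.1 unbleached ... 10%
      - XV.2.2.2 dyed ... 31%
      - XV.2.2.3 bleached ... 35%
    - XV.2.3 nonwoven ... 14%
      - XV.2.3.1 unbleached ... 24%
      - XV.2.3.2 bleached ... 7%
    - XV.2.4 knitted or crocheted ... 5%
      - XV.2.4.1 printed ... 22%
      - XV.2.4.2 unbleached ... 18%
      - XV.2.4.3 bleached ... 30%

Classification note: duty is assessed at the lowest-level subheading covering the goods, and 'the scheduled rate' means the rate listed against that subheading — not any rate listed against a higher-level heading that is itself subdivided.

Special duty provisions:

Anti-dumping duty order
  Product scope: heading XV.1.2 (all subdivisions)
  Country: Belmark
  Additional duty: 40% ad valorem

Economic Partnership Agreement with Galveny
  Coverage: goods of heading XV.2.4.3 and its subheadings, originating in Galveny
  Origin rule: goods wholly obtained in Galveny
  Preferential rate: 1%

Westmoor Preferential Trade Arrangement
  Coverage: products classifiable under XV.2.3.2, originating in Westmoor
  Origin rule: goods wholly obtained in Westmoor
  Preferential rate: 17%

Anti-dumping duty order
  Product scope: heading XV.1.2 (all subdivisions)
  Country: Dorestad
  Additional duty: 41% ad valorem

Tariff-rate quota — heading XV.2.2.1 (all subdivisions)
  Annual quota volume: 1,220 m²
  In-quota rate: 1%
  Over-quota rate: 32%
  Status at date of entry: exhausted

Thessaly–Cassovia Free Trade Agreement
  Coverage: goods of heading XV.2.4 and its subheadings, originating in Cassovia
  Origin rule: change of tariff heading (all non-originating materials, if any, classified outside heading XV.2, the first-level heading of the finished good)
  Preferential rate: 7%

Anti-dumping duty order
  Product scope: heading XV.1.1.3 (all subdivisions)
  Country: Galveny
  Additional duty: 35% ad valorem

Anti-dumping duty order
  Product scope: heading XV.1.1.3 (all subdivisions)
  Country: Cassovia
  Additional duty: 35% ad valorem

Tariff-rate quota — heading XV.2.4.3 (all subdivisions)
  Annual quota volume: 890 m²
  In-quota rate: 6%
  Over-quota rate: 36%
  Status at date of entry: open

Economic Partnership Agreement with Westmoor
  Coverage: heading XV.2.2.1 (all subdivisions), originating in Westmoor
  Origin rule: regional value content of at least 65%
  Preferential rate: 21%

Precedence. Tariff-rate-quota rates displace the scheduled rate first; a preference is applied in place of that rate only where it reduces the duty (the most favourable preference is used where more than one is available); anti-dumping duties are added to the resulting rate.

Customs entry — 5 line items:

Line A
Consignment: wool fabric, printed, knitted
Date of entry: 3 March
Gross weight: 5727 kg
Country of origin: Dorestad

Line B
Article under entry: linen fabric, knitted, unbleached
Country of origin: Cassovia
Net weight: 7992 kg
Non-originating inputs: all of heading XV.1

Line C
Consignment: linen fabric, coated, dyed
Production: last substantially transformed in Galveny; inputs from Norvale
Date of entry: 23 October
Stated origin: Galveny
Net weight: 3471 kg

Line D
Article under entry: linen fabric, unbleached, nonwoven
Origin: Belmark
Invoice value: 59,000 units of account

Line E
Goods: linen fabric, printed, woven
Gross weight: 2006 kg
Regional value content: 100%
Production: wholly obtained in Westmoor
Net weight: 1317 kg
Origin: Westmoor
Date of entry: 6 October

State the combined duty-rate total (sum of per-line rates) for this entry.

Line A: wool → XV.1; knitted → XV.1.2; printed → XV.1.2.2. Scheduled 18%. anti-dumping (Dorestad, XV.1.2): +41%; total 18% + 41% = 59%. → 59%.
Line B: linen → XV.2; knitted → XV.2.4; unbleached → XV.2.4.2. Scheduled 18%. Cassovia agreement on XV.2.4: CTH met → 7% available; preferential 7%. → 7%.
Line C: linen → XV.2; coated → XV.2.2; dyed → XV.2.2.2. Scheduled 31%. Galveny agreement on XV.2.4.3: XV.2.2.2 not covered. → 31%.
Line D: linen → XV.2; nonwoven → XV.2.3; unbleached → XV.2.3.1. Scheduled 24%. No special measure applies. → 24%.
Line E: linen → XV.2; woven → XV.2.1; printed → XV.2.1.3. Scheduled 26%. Westmoor agreement on XV.2.3.2: XV.2.1.3 not covered; Westmoor agreement on XV.2.2.1: XV.2.1.3 not covered. → 26%.
Sum: 59% + 7% + 31% + 24% + 26% = 147%.

147%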